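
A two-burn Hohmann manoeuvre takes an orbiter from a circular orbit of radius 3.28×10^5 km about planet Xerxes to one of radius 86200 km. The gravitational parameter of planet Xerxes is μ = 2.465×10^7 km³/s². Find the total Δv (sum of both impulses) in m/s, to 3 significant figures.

The Hohmann ellipse has a_t = (r₁ + r₂)/2 = 2.071×10^5 km.
Circular speed at r₁: v₁ = √(μ/r₁) = √(2.465×10^7/3.280×10^5) = 8.669 km/s.
Transfer-orbit speed at r₁ (vis-viva equation): v_a = √[μ(2/r₁ − 1/a_t)] = 5.593 km/s.
First burn Δv₁ = |v_a − v₁| = 3.076 km/s.
Circular speed at r₂: v₂ = √(μ/r₂) = 16.910 km/s.
Transfer-orbit speed at r₂: v_p = √[μ(2/r₂ − 1/a_t)] = 21.281 km/s.
Second burn Δv₂ = |v₂ − v_p| = 4.371 km/s.
Total Δv = Δv₁ + Δv₂ = 7.447 km/s.

Δv = 7450 m/s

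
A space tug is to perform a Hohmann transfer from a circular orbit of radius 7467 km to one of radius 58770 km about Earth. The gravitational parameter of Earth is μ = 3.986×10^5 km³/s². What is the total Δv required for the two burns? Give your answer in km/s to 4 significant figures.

Semi-major axis of the transfer orbit: a_t = (7467 + 58770)/2 = 33118.5 km.
Circular speed at r₁: v₁ = √(μ/r₁) = √(3.986×10^5/7467) = 7.3063 km/s.
On the transfer ellipse at r₁, vis-viva gives v_p = √[μ(2/r₁ − 1/a_t)] = 9.7328 km/s.
First burn Δv₁ = |v_p − v₁| = 2.4265 km/s.
Circular speed at r₂: v₂ = √(μ/r₂) = 2.6043 km/s.
Transfer-orbit speed at r₂: v_a = √[μ(2/r₂ − 1/a_t)] = 1.2366 km/s.
Second burn Δv₂ = |v₂ − v_a| = 1.3677 km/s.
Total Δv = Δv₁ + Δv₂ = 3.794 km/s.

Δv = 3.794 km/s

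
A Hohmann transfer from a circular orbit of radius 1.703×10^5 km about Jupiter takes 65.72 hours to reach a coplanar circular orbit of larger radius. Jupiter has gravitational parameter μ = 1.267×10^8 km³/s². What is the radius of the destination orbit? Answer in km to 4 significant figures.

Transfer time t = 65.72 hours = 2.36592×10^5 s, and t = π√(a_t³/μ).
So a_t = (μ t²/π²)^(1/3) = (1.267×10^8 × (2.36592×10^5)² / π²)^(1/3) = 8.9569×10^5 km.
Since a_t = (r₁ + r₂)/2, r₂ = 2a_t − r₁ = 2×8.9569×10^5 − 1.703×10^5 = 1.62108×10^6 km.

r₂ = 1.621×10^6 km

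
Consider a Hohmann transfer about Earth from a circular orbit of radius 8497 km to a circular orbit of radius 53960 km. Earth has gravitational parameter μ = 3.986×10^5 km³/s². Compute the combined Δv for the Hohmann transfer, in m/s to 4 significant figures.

The Hohmann ellipse has a_t = (r₁ + r₂)/2 = 31228.5 km.
At r₁ the circular-orbit speed is v₁ = √(μ/r₁) = 6.849 km/s.
Transfer-orbit speed at r₁ (v² = μ(2/r − 1/a)): v_p = √[μ(2/r₁ − 1/a_t)] = 9.003 km/s.
First burn Δv₁ = |v_p − v₁| = 2.154 km/s.
At r₂, v₂ = √(μ/r₂) = 2.718 km/s.
Transfer-orbit speed at r₂: v_a = √[μ(2/r₂ − 1/a_t)] = 1.418 km/s.
Second burn Δv₂ = |v₂ − v_a| = 1.300 km/s.
Δv = Δv₁ + Δv₂ = 2.154 + 1.300 = 3.454 km/s.

Δv = 3454 m/s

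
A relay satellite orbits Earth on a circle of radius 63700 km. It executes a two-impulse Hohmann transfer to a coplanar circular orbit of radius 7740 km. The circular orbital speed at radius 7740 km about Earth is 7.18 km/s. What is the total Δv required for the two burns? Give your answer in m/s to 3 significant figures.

From the circular-orbit relation v² = μ/r at r = 7740 km: μ = v²r = (7.18)² × 7740 = 3.99016×10^5 km³/s².
Transfer-ellipse semi-major axis a_t = (r₁ + r₂)/2 = (63700 + 7740)/2 = 35720 km.
Circular speed at r₁: v₁ = √(μ/r₁) = √(3.99016×10^5/63700) = 2.503 km/s.
On the transfer ellipse at r₁, vis-viva gives v_a = √[μ(2/r₁ − 1/a_t)] = 1.165 km/s.
First burn Δv₁ = |v_a − v₁| = 1.338 km/s.
At r₂, v₂ = √(μ/r₂) = 7.180 km/s.
Transfer-orbit speed at r₂: v_p = √[μ(2/r₂ − 1/a_t)] = 9.588 km/s.
Second burn Δv₂ = |v₂ − v_p| = 2.408 km/s.
Δv = Δv₁ + Δv₂ = 1.338 + 2.408 = 3.746 km/s.

Δv = 3750 m/s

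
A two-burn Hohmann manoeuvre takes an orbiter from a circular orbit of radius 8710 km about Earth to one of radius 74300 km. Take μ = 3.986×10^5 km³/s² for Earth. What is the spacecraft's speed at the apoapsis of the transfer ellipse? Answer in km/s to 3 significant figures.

The Hohmann ellipse has a_t = (r₁ + r₂)/2 = 41505 km.
At apoapsis, r = 74300 km.
Applying v² = μ(2/r − 1/a_t): v = 1.061 km/s.

v = 1.06 km/s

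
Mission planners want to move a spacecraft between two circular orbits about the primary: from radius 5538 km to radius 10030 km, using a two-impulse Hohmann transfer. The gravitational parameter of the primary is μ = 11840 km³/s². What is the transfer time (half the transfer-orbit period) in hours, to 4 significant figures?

t = 5.508 hours

The Hohmann ellipse has a_t = (r₁ + r₂)/2 = 7784 km.
Half the transfer-orbit period gives t = π√(a_t³/μ) = 19830 s.
Converting: 19830 s ÷ 3600 s/hour = 5.508 hours.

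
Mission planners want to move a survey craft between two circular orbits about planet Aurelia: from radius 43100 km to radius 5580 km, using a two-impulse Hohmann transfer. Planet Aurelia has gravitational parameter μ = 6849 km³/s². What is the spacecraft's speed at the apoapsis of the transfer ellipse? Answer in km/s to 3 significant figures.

Semi-major axis of the transfer orbit: a_t = (43100 + 5580)/2 = 24340 km.
At apoapsis, r = 43100 km.
Vis-viva: v = √[μ(2/r − 1/a_t)] = √[6849 × (2/43100 − 1/24340)] = 0.1909 km/s.

v = 0.191 km/s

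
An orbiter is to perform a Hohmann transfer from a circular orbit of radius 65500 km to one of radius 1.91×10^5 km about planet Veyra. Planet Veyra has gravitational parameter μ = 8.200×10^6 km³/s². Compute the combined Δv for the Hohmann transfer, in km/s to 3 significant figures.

Δv = 4.34 km/s

The Hohmann ellipse has a_t = (r₁ + r₂)/2 = 1.2825×10^5 km.
At r₁ the circular-orbit speed is v₁ = √(μ/r₁) = 11.1889 km/s.
On the transfer ellipse at r₁, v² = μ(2/r − 1/a) gives v_p = √[μ(2/r₁ − 1/a_t)] = 13.6545 km/s.
First burn Δv₁ = |v_p − v₁| = 2.4656 km/s.
At r₂, v₂ = √(μ/r₂) = 6.5522 km/s.
Transfer-orbit speed at r₂: v_a = √[μ(2/r₂ − 1/a_t)] = 4.6825 km/s.
Second burn Δv₂ = |v₂ − v_a| = 1.8697 km/s.
Δv = Δv₁ + Δv₂ = 2.4656 + 1.8697 = 4.335 km/s.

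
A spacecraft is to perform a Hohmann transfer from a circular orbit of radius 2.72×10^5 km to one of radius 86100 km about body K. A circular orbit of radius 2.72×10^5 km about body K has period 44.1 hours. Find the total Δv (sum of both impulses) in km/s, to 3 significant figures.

From Kepler's third law T² = 4π²r³/μ at r = 2.72×10^5 km, T = 44.1 hours = 44.1 × 3600 s = 1.5876×10^5 s: μ = 4π²r³/T² = 3.15199×10^7 km³/s².
The Hohmann ellipse has a_t = (r₁ + r₂)/2 = 1.7905×10^5 km.
At r₁ the circular-orbit speed is v₁ = √(μ/r₁) = 10.765 km/s.
Transfer-orbit speed at r₁ (vis-viva equation): v_a = √[μ(2/r₁ − 1/a_t)] = 7.4649 km/s.
First burn Δv₁ = |v_a − v₁| = 3.300 km/s.
At r₂, v₂ = √(μ/r₂) = 19.133 km/s.
Transfer-orbit speed at r₂: v_p = √[μ(2/r₂ − 1/a_t)] = 23.582 km/s.
Second burn Δv₂ = |v₂ − v_p| = 4.449 km/s.
Total Δv = Δv₁ + Δv₂ = 7.749 km/s.

Δv = 7.75 km/s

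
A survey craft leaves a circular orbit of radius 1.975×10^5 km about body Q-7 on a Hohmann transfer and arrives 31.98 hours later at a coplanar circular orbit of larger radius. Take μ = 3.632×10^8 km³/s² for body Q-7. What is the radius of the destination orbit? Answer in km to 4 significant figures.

r₂ = 1.377×10^6 km

Transfer time t = 31.98 hours = 1.15128×10^5 s, and t = π√(a_t³/μ).
So a_t = (μ t²/π²)^(1/3) = (3.632×10^8 × (1.15128×10^5)² / π²)^(1/3) = 7.8717×10^5 km.
Since a_t = (r₁ + r₂)/2, r₂ = 2a_t − r₁ = 2×7.8717×10^5 − 1.975×10^5 = 1.37684×10^6 km.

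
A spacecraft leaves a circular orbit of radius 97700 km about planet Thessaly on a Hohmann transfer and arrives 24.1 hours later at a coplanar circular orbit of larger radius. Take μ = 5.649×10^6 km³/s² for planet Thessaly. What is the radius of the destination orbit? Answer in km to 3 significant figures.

r₂ = 2.28×10^5 km

Transfer time t = 24.1 hours = 86760 s, and t = π√(a_t³/μ).
So a_t = (μ t²/π²)^(1/3) = (5.649×10^6 × (86760)² / π²)^(1/3) = 1.6272×10^5 km.
Since a_t = (r₁ + r₂)/2, r₂ = 2a_t − r₁ = 2×1.6272×10^5 − 97700 = 2.2774×10^5 km.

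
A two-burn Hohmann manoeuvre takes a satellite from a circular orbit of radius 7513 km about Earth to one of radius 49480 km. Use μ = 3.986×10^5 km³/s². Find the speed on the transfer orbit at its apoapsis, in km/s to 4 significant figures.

The Hohmann ellipse has a_t = (r₁ + r₂)/2 = 28496.5 km.
At apoapsis, r = 49480 km.
From the vis-viva equation, v = √[μ(2/r − 1/a_t)] = 1.457 km/s.

v = 1.457 km/s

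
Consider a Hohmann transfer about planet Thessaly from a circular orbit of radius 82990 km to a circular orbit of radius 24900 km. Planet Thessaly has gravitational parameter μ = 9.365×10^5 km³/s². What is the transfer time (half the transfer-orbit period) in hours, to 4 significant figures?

t = 11.30 hours

Transfer-ellipse semi-major axis a_t = (r₁ + r₂)/2 = (82990 + 24900)/2 = 53945 km.
Half the transfer-orbit period gives t = π√(a_t³/μ) = 40670 s.
Converting: 40670 s ÷ 3600 s/hour = 11.30 hours.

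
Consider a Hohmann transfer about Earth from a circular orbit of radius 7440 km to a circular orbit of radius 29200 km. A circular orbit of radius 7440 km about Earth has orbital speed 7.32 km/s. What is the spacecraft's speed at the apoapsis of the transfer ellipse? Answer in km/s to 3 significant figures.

From the circular-orbit relation v² = μ/r at r = 7440 km: μ = v²r = (7.32)² × 7440 = 3.98653×10^5 km³/s².
Semi-major axis of the transfer orbit: a_t = (7440 + 29200)/2 = 18320 km.
At apoapsis, r = 29200 km.
From the vis-viva equation, v = √[μ(2/r − 1/a_t)] = 2.355 km/s.

v = 2.35 km/s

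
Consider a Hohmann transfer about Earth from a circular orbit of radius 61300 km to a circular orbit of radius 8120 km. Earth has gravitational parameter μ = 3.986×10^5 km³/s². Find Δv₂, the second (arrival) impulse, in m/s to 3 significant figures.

The Hohmann ellipse has a_t = (r₁ + r₂)/2 = 34710 km.
On the circular orbit at r = 8120 km, v_c = √(μ/r) = 7.006 km/s.
Vis-viva on the transfer ellipse at r = 8120 km gives v_t = √[μ(2/r − 1/a_t)] = 9.311 km/s.
Δv₂ = |v_t − v_c| = |9.311 − 7.006| = 2.305 km/s.

Δv₂ = 2300 m/s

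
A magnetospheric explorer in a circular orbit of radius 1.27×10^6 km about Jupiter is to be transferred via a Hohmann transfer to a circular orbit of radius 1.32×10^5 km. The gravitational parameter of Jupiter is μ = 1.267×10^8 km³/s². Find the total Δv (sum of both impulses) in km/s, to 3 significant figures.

Δv = 16.4 km/s

The Hohmann ellipse has a_t = (r₁ + r₂)/2 = 7.010×10^5 km.
At r₁ the circular-orbit speed is v₁ = √(μ/r₁) = 9.988 km/s.
On the transfer ellipse at r₁, vis-viva gives v_a = √[μ(2/r₁ − 1/a_t)] = 4.334 km/s.
First burn Δv₁ = |v_a − v₁| = 5.654 km/s.
At r₂, v₂ = √(μ/r₂) = 30.98 km/s.
Transfer-orbit speed at r₂: v_p = √[μ(2/r₂ − 1/a_t)] = 41.70 km/s.
Second burn Δv₂ = |v₂ − v_p| = 10.72 km/s.
Δv = Δv₁ + Δv₂ = 5.654 + 10.72 = 16.37 km/s.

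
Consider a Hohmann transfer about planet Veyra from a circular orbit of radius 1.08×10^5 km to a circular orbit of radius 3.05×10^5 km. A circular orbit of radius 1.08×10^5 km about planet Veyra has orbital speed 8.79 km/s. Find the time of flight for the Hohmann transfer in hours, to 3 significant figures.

From the circular-orbit relation v² = μ/r at r = 1.08×10^5 km: μ = v²r = (8.79)² × 1.08×10^5 = 8.34452×10^6 km³/s².
Semi-major axis of the transfer orbit: a_t = (1.080×10^5 + 3.050×10^5)/2 = 2.065×10^5 km.
Transfer time t = π√(a_t³/μ) = π√((2.065×10^5)³ / 8.34452×10^6) = 1.0205×10^5 s.
Converting: 1.0205×10^5 s ÷ 3600 s/hour = 28.3 hours.

t = 28.3 hours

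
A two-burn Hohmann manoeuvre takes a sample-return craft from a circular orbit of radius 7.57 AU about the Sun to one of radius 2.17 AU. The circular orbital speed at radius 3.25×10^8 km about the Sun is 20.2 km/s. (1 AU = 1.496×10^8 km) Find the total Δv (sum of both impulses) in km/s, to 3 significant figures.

Δv = 8.59 km/s

From the circular-orbit relation v² = μ/r at r = 3.25×10^8 km: μ = v²r = (20.2)² × 3.25×10^8 = 1.32613×10^11 km³/s².
In km: r₁ = 7.57 × 1.496×10^8 = 1.132472×10^9 km; r₂ = 2.17 × 1.496×10^8 = 3.24632×10^8 km.
Semi-major axis of the transfer orbit: a_t = (1.132472×10^9 + 3.24632×10^8)/2 = 7.28552×10^8 km.
Circular speed at r₁: v₁ = √(μ/r₁) = √(1.32613×10^11/1.132472×10^9) = 10.8213 km/s.
Transfer-orbit speed at r₁ (vis-viva): v_a = √[μ(2/r₁ − 1/a_t)] = 7.22345 km/s.
First burn Δv₁ = |v_a − v₁| = 3.598 km/s.
Circular speed at r₂: v₂ = √(μ/r₂) = 20.21145 km/s.
Transfer-orbit speed at r₂: v_p = √[μ(2/r₂ − 1/a_t)] = 25.19886 km/s.
Second burn Δv₂ = |v₂ − v_p| = 4.987 km/s.
Δv = Δv₁ + Δv₂ = 3.598 + 4.987 = 8.585 km/s.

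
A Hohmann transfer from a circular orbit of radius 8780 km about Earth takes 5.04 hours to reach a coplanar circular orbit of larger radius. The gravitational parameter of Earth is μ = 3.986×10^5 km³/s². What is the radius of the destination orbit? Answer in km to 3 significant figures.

r₂ = 38600 km

Transfer time t = 5.04 hours = 18144 s, and t = π√(a_t³/μ).
So a_t = (μ t²/π²)^(1/3) = (3.986×10^5 × (18144)² / π²)^(1/3) = 23690 km.
Since a_t = (r₁ + r₂)/2, r₂ = 2a_t − r₁ = 2×23690 − 8780 = 38600 km.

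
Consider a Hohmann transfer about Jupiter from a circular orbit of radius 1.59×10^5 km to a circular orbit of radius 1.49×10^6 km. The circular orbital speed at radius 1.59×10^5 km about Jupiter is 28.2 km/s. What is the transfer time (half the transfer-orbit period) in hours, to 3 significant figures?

From the circular-orbit relation v² = μ/r at r = 1.59×10^5 km: μ = v²r = (28.2)² × 1.59×10^5 = 1.26443×10^8 km³/s².
Transfer-ellipse semi-major axis a_t = (r₁ + r₂)/2 = (1.590×10^5 + 1.490×10^6)/2 = 8.245×10^5 km.
By Kepler's third law the transfer-orbit period is T = 2π√(a_t³/μ), so t = T/2 = 2.092×10^5 s.
Converting: 2.092×10^5 s ÷ 3600 s/hour = 58.1 hours.

t = 58.1 hours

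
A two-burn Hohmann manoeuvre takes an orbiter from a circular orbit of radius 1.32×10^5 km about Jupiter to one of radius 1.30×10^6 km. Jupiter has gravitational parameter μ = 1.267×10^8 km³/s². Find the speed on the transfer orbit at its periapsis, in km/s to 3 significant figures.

Transfer-ellipse semi-major axis a_t = (r₁ + r₂)/2 = (1.320×10^5 + 1.300×10^6)/2 = 7.160×10^5 km.
The periapsis of the transfer ellipse is at r = 1.320×10^5 km.
From the vis-viva equation, v = √[μ(2/r − 1/a_t)] = 41.75 km/s.

v = 41.7 km/s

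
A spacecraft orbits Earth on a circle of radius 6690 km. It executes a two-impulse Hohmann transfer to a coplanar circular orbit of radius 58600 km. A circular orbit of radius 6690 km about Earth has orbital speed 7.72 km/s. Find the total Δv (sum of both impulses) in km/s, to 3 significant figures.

From the circular-orbit relation v² = μ/r at r = 6690 km: μ = v²r = (7.72)² × 6690 = 3.98713×10^5 km³/s².
The Hohmann ellipse has a_t = (r₁ + r₂)/2 = 32645 km.
Circular speed at r₁: v₁ = √(μ/r₁) = √(3.98713×10^5/6690) = 7.7200 km/s.
On the transfer ellipse at r₁, vis-viva gives v_p = √[μ(2/r₁ − 1/a_t)] = 10.343 km/s.
First burn Δv₁ = |v_p − v₁| = 2.623 km/s.
Circular speed at r₂: v₂ = √(μ/r₂) = 2.6084 km/s.
Transfer-orbit speed at r₂: v_a = √[μ(2/r₂ − 1/a_t)] = 1.1808 km/s.
Second burn Δv₂ = |v₂ − v_a| = 1.428 km/s.
Δv = Δv₁ + Δv₂ = 2.623 + 1.428 = 4.051 km/s.

Δv = 4.05 km/s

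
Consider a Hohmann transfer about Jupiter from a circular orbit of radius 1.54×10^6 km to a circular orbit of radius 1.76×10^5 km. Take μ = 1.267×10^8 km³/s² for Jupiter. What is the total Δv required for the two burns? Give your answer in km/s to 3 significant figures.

Δv = 14.1 km/s

The Hohmann ellipse has a_t = (r₁ + r₂)/2 = 8.580×10^5 km.
Circular speed at r₁: v₁ = √(μ/r₁) = √(1.267×10^8/1.540×10^6) = 9.070 km/s.
On the transfer ellipse at r₁, v² = μ(2/r − 1/a) gives v_a = √[μ(2/r₁ − 1/a_t)] = 4.108 km/s.
First burn Δv₁ = |v_a − v₁| = 4.962 km/s.
Circular speed at r₂: v₂ = √(μ/r₂) = 26.831 km/s.
Transfer-orbit speed at r₂: v_p = √[μ(2/r₂ − 1/a_t)] = 35.946 km/s.
Second burn Δv₂ = |v₂ − v_p| = 9.115 km/s.
Total Δv = Δv₁ + Δv₂ = 14.08 km/s.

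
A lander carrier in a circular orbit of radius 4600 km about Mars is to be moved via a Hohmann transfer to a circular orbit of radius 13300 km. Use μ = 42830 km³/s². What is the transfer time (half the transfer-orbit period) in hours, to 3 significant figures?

Transfer-ellipse semi-major axis a_t = (r₁ + r₂)/2 = (4600 + 13300)/2 = 8950 km.
By Kepler's third law the transfer-orbit period is T = 2π√(a_t³/μ), so t = T/2 = 12850 s.
Converting: 12850 s ÷ 3600 s/hour = 3.57 hours.

t = 3.57 hours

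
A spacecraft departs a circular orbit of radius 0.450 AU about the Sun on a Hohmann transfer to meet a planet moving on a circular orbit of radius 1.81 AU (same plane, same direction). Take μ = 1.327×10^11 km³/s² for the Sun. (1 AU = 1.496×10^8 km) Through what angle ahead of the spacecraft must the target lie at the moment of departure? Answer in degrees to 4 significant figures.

In km: r₁ = 0.450 × 1.496×10^8 = 6.732×10^7 km; r₂ = 1.81 × 1.496×10^8 = 2.70776×10^8 km.
Semi-major axis of the transfer orbit: a_t = (6.732×10^7 + 2.70776×10^8)/2 = 1.69048×10^8 km.
The half-period of the transfer ellipse is t = π√(a_t³/μ) = 1.8955×10^7 s.
The target's mean motion on its circular orbit is ω₂ = √(μ/r₂³) = 8.1756×10^-8 rad/s.
Angle swept by the target during transfer: ω₂·t = 1.5497 rad = 88.79°.
The spacecraft traverses 180° on the transfer ellipse, so the target must lead by 180° − 88.79° = 91.21°.

φ = 91.21°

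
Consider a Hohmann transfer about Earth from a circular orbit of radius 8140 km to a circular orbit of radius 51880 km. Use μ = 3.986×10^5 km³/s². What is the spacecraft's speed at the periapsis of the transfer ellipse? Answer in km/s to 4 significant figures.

v = 9.201 km/s

Transfer-ellipse semi-major axis a_t = (r₁ + r₂)/2 = (8140 + 51880)/2 = 30010 km.
The periapsis of the transfer ellipse is at r = 8140 km.
From the vis-viva equation, v = √[μ(2/r − 1/a_t)] = 9.201 km/s.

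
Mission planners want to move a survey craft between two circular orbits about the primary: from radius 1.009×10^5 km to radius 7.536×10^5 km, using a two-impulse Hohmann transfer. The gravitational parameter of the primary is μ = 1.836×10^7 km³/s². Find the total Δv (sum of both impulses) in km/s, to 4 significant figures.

Semi-major axis of the transfer orbit: a_t = (1.009×10^5 + 7.536×10^5)/2 = 4.2725×10^5 km.
At r₁ the circular-orbit speed is v₁ = √(μ/r₁) = 13.489 km/s.
Transfer-orbit speed at r₁ (vis-viva): v_p = √[μ(2/r₁ − 1/a_t)] = 17.915 km/s.
First burn Δv₁ = |v_p − v₁| = 4.426 km/s.
At r₂, v₂ = √(μ/r₂) = 4.936 km/s.
Transfer-orbit speed at r₂: v_a = √[μ(2/r₂ − 1/a_t)] = 2.399 km/s.
Second burn Δv₂ = |v₂ − v_a| = 2.537 km/s.
Δv = Δv₁ + Δv₂ = 4.426 + 2.537 = 6.963 km/s.

Δv = 6.963 km/s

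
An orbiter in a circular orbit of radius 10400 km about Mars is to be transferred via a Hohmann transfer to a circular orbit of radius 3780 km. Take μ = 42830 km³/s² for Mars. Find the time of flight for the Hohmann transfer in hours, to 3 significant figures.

t = 2.52 hours

Semi-major axis of the transfer orbit: a_t = (10400 + 3780)/2 = 7090 km.
Half the transfer-orbit period gives t = π√(a_t³/μ) = 9062 s.
Converting: 9062 s ÷ 3600 s/hour = 2.52 hours.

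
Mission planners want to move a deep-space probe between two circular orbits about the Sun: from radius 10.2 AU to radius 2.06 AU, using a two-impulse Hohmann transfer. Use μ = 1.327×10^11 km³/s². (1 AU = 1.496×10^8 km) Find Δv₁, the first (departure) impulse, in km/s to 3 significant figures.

In km: r₁ = 10.2 × 1.496×10^8 = 1.52592×10^9 km; r₂ = 2.06 × 1.496×10^8 = 3.08176×10^8 km.
The Hohmann ellipse has a_t = (r₁ + r₂)/2 = 9.17048×10^8 km.
On the circular orbit at r = 1.52592×10^9 km, v_c = √(μ/r) = 9.325 km/s.
Vis-viva on the transfer ellipse at r = 1.52592×10^9 km gives v_t = √[μ(2/r − 1/a_t)] = 5.406 km/s.
Δv₁ = |v_t − v_c| = |5.406 − 9.325| = 3.919 km/s.

Δv₁ = 3.92 km/s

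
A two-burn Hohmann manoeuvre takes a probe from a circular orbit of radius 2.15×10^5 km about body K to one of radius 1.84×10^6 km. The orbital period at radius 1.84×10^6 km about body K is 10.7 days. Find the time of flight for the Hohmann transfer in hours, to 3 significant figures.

From Kepler's third law T² = 4π²r³/μ at r = 1.84×10^6 km, T = 10.7 days = 10.7 × 86400 s = 9.2448×10^5 s: μ = 4π²r³/T² = 2.87752×10^8 km³/s².
Transfer-ellipse semi-major axis a_t = (r₁ + r₂)/2 = (2.150×10^5 + 1.840×10^6)/2 = 1.0275×10^6 km.
Half the transfer-orbit period gives t = π√(a_t³/μ) = 1.929×10^5 s.
Converting: 1.929×10^5 s ÷ 3600 s/hour = 53.6 hours.

t = 53.6 hours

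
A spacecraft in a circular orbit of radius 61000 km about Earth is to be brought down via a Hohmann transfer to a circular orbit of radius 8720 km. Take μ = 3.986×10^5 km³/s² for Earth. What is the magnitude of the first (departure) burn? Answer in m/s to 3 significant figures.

Δv₁ = 1280 m/s

The Hohmann ellipse has a_t = (r₁ + r₂)/2 = 34860 km.
On the circular orbit at r = 61000 km, v_c = √(μ/r) = 2.556 km/s.
Vis-viva on the transfer ellipse at r = 61000 km gives v_t = √[μ(2/r − 1/a_t)] = 1.278 km/s.
Δv₁ = |v_t − v_c| = |1.278 − 2.556| = 1.278 km/s.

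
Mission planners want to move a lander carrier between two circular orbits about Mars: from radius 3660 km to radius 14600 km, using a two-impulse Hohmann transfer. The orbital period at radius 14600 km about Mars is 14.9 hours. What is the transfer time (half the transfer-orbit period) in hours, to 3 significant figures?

From Kepler's third law T² = 4π²r³/μ at r = 14600 km, T = 14.9 hours = 14.9 × 3600 s = 53640 s: μ = 4π²r³/T² = 42701.3 km³/s².
Transfer-ellipse semi-major axis a_t = (r₁ + r₂)/2 = (3660 + 14600)/2 = 9130 km.
Half the transfer-orbit period gives t = π√(a_t³/μ) = 13260 s.
Converting: 13260 s ÷ 3600 s/hour = 3.68 hours.

t = 3.68 hours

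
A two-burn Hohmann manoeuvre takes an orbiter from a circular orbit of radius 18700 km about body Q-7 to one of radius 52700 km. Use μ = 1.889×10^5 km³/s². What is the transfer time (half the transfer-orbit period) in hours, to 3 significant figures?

Transfer-ellipse semi-major axis a_t = (r₁ + r₂)/2 = (18700 + 52700)/2 = 35700 km.
Transfer time t = π√(a_t³/μ) = π√((35700)³ / 1.889×10^5) = 48760 s.
Converting: 48760 s ÷ 3600 s/hour = 13.5 hours.

t = 13.5 hours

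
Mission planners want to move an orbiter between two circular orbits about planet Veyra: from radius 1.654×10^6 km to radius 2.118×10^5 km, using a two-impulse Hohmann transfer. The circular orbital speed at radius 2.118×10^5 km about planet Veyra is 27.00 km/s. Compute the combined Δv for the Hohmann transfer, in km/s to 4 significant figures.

From the circular-orbit relation v² = μ/r at r = 2.118×10^5 km: μ = v²r = (27.00)² × 2.118×10^5 = 1.54402×10^8 km³/s².
The Hohmann ellipse has a_t = (r₁ + r₂)/2 = 9.329×10^5 km.
Circular speed at r₁: v₁ = √(μ/r₁) = √(1.54402×10^8/1.654×10^6) = 9.662 km/s.
Transfer-orbit speed at r₁ (vis-viva equation): v_a = √[μ(2/r₁ − 1/a_t)] = 4.604 km/s.
First burn Δv₁ = |v_a − v₁| = 5.058 km/s.
At r₂, v₂ = √(μ/r₂) = 27.000 km/s.
Transfer-orbit speed at r₂: v_p = √[μ(2/r₂ − 1/a_t)] = 35.951 km/s.
Second burn Δv₂ = |v₂ − v_p| = 8.951 km/s.
Δv = Δv₁ + Δv₂ = 5.058 + 8.951 = 14.01 km/s.

Δv = 14.01 km/s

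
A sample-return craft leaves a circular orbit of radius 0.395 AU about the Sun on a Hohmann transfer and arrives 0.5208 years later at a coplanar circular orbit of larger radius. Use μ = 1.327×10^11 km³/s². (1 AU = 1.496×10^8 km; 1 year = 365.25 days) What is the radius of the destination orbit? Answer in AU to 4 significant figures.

In km: r₁ = 0.395 × 1.496×10^8 = 5.9092×10^7 km.
Transfer time t = 0.5208 years × 365.25 × 86400 s = 1.643519808×10^7 s, and t = π√(a_t³/μ).
So a_t = (μ t²/π²)^(1/3) = (1.327×10^11 × (1.643519808×10^7)² / π²)^(1/3) = 1.5371×10^8 km.
Since a_t = (r₁ + r₂)/2, r₂ = 2a_t − r₁ = 2×1.5371×10^8 − 5.9092×10^7 = 2.48328×10^8 km.
In AU: r₂ = 2.48328×10^8 / 1.496×10^8 = 1.660 AU.

r₂ = 1.660 AU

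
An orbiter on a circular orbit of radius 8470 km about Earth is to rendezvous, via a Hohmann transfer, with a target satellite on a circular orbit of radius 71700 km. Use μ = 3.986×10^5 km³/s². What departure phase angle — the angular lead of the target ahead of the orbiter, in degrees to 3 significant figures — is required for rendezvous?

φ = 105°

The Hohmann ellipse has a_t = (r₁ + r₂)/2 = 40085 km.
Transfer time t = π√(a_t³/μ) = 39940 s.
Target angular speed ω₂ = √(μ/r₂³) = 3.288×10^-5 rad/s.
Angle swept by the target during transfer: ω₂·t = 1.3132 rad = 75.24°.
The orbiter traverses 180° on the transfer ellipse, so the target must lead by 180° − 75.24° = 105°.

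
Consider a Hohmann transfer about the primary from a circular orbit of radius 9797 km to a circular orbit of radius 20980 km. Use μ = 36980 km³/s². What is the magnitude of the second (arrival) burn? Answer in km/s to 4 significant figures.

Semi-major axis of the transfer orbit: a_t = (9797 + 20980)/2 = 15388.5 km.
On the circular orbit at r = 20980 km, v_c = √(μ/r) = 1.3276 km/s.
Vis-viva on the transfer ellipse at r = 20980 km gives v_t = √[μ(2/r − 1/a_t)] = 1.0593 km/s.
Δv₂ = |v_t − v_c| = |1.0593 − 1.3276| = 0.2683 km/s.

Δv₂ = 0.2683 km/s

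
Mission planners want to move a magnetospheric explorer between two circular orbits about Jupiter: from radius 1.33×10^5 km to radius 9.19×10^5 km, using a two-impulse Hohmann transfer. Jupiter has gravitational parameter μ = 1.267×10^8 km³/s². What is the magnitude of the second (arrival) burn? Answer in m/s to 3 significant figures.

Δv₂ = 5840 m/s

Transfer-ellipse semi-major axis a_t = (r₁ + r₂)/2 = (1.330×10^5 + 9.190×10^5)/2 = 5.260×10^5 km.
On the circular orbit at r = 9.190×10^5 km, v_c = √(μ/r) = 11.7417 km/s.
Transfer-orbit speed at the same r (vis-viva, a = a_t): v_t = √[μ(2/r − 1/a_t)] = 5.90423 km/s.
Δv₂ = |v_t − v_c| = |5.90423 − 11.7417| = 5.837 km/s.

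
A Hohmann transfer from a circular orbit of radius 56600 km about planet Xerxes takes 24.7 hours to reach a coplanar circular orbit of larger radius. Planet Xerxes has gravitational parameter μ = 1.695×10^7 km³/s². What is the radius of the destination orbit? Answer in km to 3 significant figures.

r₂ = 4.21×10^5 km

Transfer time t = 24.7 hours = 88920 s, and t = π√(a_t³/μ).
So a_t = (μ t²/π²)^(1/3) = (1.695×10^7 × (88920)² / π²)^(1/3) = 2.3857×10^5 km.
Since a_t = (r₁ + r₂)/2, r₂ = 2a_t − r₁ = 2×2.3857×10^5 − 56600 = 4.2054×10^5 km.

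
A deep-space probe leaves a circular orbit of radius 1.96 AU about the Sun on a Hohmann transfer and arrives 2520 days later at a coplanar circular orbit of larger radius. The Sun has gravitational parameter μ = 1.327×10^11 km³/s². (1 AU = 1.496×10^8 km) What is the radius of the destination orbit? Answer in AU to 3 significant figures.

r₂ = 9.55 AU

In km: r₁ = 1.96 × 1.496×10^8 = 2.93216×10^8 km.
Transfer time t = 2520 days = 2.17728×10^8 s, and t = π√(a_t³/μ).
So a_t = (μ t²/π²)^(1/3) = (1.327×10^11 × (2.17728×10^8)² / π²)^(1/3) = 8.6060×10^8 km.
Since a_t = (r₁ + r₂)/2, r₂ = 2a_t − r₁ = 2×8.6060×10^8 − 2.93216×10^8 = 1.427984×10^9 km.
In AU: r₂ = 1.427984×10^9 / 1.496×10^8 = 9.55 AU.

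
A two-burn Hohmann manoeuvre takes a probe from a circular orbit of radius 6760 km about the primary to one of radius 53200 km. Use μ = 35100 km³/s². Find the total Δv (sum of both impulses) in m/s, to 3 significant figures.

Δv = 1180 m/s

The Hohmann ellipse has a_t = (r₁ + r₂)/2 = 29980 km.
Circular speed at r₁: v₁ = √(μ/r₁) = √(35100/6760) = 2.27866 km/s.
On the transfer ellipse at r₁, v² = μ(2/r − 1/a) gives v_p = √[μ(2/r₁ − 1/a_t)] = 3.03543 km/s.
First burn Δv₁ = |v_p − v₁| = 0.7568 km/s.
Circular speed at r₂: v₂ = √(μ/r₂) = 0.8123 km/s.
Transfer-orbit speed at r₂: v_a = √[μ(2/r₂ − 1/a_t)] = 0.3857 km/s.
Second burn Δv₂ = |v₂ − v_a| = 0.4266 km/s.
Total Δv = Δv₁ + Δv₂ = 1.183 km/s.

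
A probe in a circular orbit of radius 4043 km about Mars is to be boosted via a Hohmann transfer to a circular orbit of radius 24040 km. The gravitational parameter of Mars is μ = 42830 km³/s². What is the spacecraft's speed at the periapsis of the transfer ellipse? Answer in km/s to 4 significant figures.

Transfer-ellipse semi-major axis a_t = (r₁ + r₂)/2 = (4043 + 24040)/2 = 14041.5 km.
At periapsis, r = 4043 km.
Applying v² = μ(2/r − 1/a_t): v = 4.259 km/s.

v = 4.259 km/s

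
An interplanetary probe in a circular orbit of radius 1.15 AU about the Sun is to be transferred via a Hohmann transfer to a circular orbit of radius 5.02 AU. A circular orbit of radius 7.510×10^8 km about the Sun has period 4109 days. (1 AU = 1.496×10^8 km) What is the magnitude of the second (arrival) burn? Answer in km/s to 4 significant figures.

Δv₂ = 5.176 km/s

From Kepler's third law T² = 4π²r³/μ at r = 7.510×10^8 km, T = 4109 days = 4109 × 86400 s = 3.550176×10^8 s: μ = 4π²r³/T² = 1.32672×10^11 km³/s².
In km: r₁ = 1.15 × 1.496×10^8 = 1.7204×10^8 km; r₂ = 5.02 × 1.496×10^8 = 7.50992×10^8 km.
Semi-major axis of the transfer orbit: a_t = (1.7204×10^8 + 7.50992×10^8)/2 = 4.61516×10^8 km.
Circular speed at r = 7.50992×10^8 km: v_c = √(μ/r) = 13.291 km/s.
Vis-viva on the transfer ellipse at r = 7.50992×10^8 km gives v_t = √[μ(2/r − 1/a_t)] = 8.1151 km/s.
Δv₂ = |v_t − v_c| = |8.1151 − 13.291| = 5.176 km/s.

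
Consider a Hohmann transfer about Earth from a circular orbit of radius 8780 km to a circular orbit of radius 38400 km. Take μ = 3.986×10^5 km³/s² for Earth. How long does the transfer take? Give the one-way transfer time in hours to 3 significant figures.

Semi-major axis of the transfer orbit: a_t = (8780 + 38400)/2 = 23590 km.
Half the transfer-orbit period gives t = π√(a_t³/μ) = 18030 s.
Converting: 18030 s ÷ 3600 s/hour = 5.01 hours.

t = 5.01 hours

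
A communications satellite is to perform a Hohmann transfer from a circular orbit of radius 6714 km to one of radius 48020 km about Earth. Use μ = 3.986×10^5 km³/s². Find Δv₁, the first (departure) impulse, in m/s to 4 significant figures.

Transfer-ellipse semi-major axis a_t = (r₁ + r₂)/2 = (6714 + 48020)/2 = 27367 km.
On the circular orbit at r = 6714 km, v_c = √(μ/r) = 7.7051 km/s.
Transfer-orbit speed at the same r (vis-viva, a = a_t): v_t = √[μ(2/r − 1/a_t)] = 10.206 km/s.
Δv₁ = |v_t − v_c| = |10.206 − 7.7051| = 2.501 km/s.

Δv₁ = 2501 m/s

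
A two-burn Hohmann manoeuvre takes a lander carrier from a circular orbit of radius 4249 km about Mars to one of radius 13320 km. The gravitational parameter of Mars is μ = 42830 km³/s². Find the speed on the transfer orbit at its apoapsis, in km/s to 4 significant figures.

Semi-major axis of the transfer orbit: a_t = (4249 + 13320)/2 = 8784.5 km.
At apoapsis, r = 13320 km.
Applying v² = μ(2/r − 1/a_t): v = 1.247 km/s.

v = 1.247 km/s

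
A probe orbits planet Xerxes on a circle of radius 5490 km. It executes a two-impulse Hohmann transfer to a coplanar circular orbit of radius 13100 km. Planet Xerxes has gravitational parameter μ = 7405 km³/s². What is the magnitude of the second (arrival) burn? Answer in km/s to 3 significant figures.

Semi-major axis of the transfer orbit: a_t = (5490 + 13100)/2 = 9295 km.
On the circular orbit at r = 13100 km, v_c = √(μ/r) = 0.7518 km/s.
Vis-viva on the transfer ellipse at r = 13100 km gives v_t = √[μ(2/r − 1/a_t)] = 0.5778 km/s.
Δv₂ = |v_t − v_c| = |0.5778 − 0.7518| = 0.1740 km/s.

Δv₂ = 0.174 km/s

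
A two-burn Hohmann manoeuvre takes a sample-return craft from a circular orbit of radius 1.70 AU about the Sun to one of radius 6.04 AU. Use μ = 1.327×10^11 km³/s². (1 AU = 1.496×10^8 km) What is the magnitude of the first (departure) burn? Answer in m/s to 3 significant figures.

Δv₁ = 5690 m/s

In km: r₁ = 1.70 × 1.496×10^8 = 2.5432×10^8 km; r₂ = 6.04 × 1.496×10^8 = 9.03584×10^8 km.
The Hohmann ellipse has a_t = (r₁ + r₂)/2 = 5.78952×10^8 km.
On the circular orbit at r = 2.5432×10^8 km, v_c = √(μ/r) = 22.843 km/s.
Transfer-orbit speed at the same r (vis-viva, a = a_t): v_t = √[μ(2/r − 1/a_t)] = 28.537 km/s.
Δv₁ = |v_t − v_c| = |28.537 − 22.843| = 5.694 km/s.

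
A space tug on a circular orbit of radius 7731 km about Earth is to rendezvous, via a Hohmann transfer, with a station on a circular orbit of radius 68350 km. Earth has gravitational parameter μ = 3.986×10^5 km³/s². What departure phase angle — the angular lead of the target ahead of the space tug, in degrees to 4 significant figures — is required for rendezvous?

Transfer-ellipse semi-major axis a_t = (r₁ + r₂)/2 = (7731 + 68350)/2 = 38040.5 km.
Transfer time t = π√(a_t³/μ) = 36920 s.
The target's mean motion on its circular orbit is ω₂ = √(μ/r₂³) = 3.533×10^-5 rad/s.
Angle swept by the target during transfer: ω₂·t = 1.3044 rad = 74.74°.
Arrival is 180° from departure on the ellipse, so φ = 180° − 74.74° = 105.3°.

φ = 105.3°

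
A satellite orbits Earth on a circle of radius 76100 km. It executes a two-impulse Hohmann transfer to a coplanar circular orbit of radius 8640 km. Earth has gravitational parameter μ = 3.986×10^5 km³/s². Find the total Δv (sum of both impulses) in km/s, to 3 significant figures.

Δv = 3.57 km/s

The Hohmann ellipse has a_t = (r₁ + r₂)/2 = 42370 km.
Circular speed at r₁: v₁ = √(μ/r₁) = √(3.986×10^5/76100) = 2.2886 km/s.
On the transfer ellipse at r₁, vis-viva gives v_a = √[μ(2/r₁ − 1/a_t)] = 1.0335 km/s.
First burn Δv₁ = |v_a − v₁| = 1.255 km/s.
Circular speed at r₂: v₂ = √(μ/r₂) = 6.792 km/s.
Transfer-orbit speed at r₂: v_p = √[μ(2/r₂ − 1/a_t)] = 9.103 km/s.
Second burn Δv₂ = |v₂ − v_p| = 2.311 km/s.
Δv = Δv₁ + Δv₂ = 1.255 + 2.311 = 3.566 km/s.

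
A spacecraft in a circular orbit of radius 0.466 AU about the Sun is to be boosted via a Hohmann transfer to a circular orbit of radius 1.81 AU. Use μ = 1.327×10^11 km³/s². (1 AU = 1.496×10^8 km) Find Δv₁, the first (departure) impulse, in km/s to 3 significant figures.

Δv₁ = 11.4 km/s

In km: r₁ = 0.466 × 1.496×10^8 = 6.97136×10^7 km; r₂ = 1.81 × 1.496×10^8 = 2.70776×10^8 km.
Semi-major axis of the transfer orbit: a_t = (6.97136×10^7 + 2.70776×10^8)/2 = 1.702448×10^8 km.
On the circular orbit at r = 6.97136×10^7 km, v_c = √(μ/r) = 43.63 km/s.
Vis-viva on the transfer ellipse at r = 6.97136×10^7 km gives v_t = √[μ(2/r − 1/a_t)] = 55.02 km/s.
Δv₁ = |v_t − v_c| = |55.02 − 43.63| = 11.39 km/s.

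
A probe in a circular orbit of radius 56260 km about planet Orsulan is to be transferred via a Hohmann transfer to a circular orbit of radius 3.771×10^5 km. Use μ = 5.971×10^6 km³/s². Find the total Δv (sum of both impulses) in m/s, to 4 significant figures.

The Hohmann ellipse has a_t = (r₁ + r₂)/2 = 2.1668×10^5 km.
At r₁ the circular-orbit speed is v₁ = √(μ/r₁) = 10.30205 km/s.
Transfer-orbit speed at r₁ (v² = μ(2/r − 1/a)): v_p = √[μ(2/r₁ − 1/a_t)] = 13.59072 km/s.
First burn Δv₁ = |v_p − v₁| = 3.2887 km/s.
Circular speed at r₂: v₂ = √(μ/r₂) = 3.9792 km/s.
Transfer-orbit speed at r₂: v_a = √[μ(2/r₂ − 1/a_t)] = 2.0276 km/s.
Second burn Δv₂ = |v₂ − v_a| = 1.9516 km/s.
Δv = Δv₁ + Δv₂ = 3.2887 + 1.9516 = 5.240 km/s.

Δv = 5240 m/s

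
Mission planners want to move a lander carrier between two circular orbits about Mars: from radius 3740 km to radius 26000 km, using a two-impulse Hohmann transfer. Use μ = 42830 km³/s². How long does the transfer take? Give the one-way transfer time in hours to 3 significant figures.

Semi-major axis of the transfer orbit: a_t = (3740 + 26000)/2 = 14870 km.
Transfer time t = π√(a_t³/μ) = π√((14870)³ / 42830) = 27530 s.
Converting: 27530 s ÷ 3600 s/hour = 7.65 hours.

t = 7.65 hours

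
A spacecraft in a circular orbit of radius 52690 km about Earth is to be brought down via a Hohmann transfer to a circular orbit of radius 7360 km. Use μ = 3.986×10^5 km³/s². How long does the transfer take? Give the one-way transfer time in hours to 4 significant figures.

Transfer-ellipse semi-major axis a_t = (r₁ + r₂)/2 = (52690 + 7360)/2 = 30025 km.
By Kepler's third law the transfer-orbit period is T = 2π√(a_t³/μ), so t = T/2 = 25888 s.
Converting: 25888 s ÷ 3600 s/hour = 7.191 hours.

t = 7.191 hours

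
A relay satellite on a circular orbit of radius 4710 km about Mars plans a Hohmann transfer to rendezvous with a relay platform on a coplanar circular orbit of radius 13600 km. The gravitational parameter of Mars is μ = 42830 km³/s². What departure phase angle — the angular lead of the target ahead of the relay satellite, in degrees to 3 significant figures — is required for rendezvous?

φ = 80.6°

Transfer-ellipse semi-major axis a_t = (r₁ + r₂)/2 = (4710 + 13600)/2 = 9155 km.
Transfer time t = π√(a_t³/μ) = 13297 s.
The target's mean motion on its circular orbit is ω₂ = √(μ/r₂³) = 1.3049×10^-4 rad/s.
Angle swept by the target during transfer: ω₂·t = 1.735 rad = 99.41°.
The relay satellite traverses 180° on the transfer ellipse, so the target must lead by 180° − 99.41° = 80.6°.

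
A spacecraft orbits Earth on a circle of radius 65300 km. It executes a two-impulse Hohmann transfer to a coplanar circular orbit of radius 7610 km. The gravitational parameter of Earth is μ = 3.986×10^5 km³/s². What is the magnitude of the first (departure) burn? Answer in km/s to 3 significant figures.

Semi-major axis of the transfer orbit: a_t = (65300 + 7610)/2 = 36455 km.
Circular speed at r = 65300 km: v_c = √(μ/r) = 2.471 km/s.
Vis-viva on the transfer ellipse at r = 65300 km gives v_t = √[μ(2/r − 1/a_t)] = 1.129 km/s.
Δv₁ = |v_t − v_c| = |1.129 − 2.471| = 1.342 km/s.

Δv₁ = 1.34 km/s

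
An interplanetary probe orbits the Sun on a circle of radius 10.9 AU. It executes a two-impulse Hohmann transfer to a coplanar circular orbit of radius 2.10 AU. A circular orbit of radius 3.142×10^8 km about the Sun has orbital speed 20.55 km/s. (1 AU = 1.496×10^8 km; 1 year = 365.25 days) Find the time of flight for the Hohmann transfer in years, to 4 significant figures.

t = 8.287 years

From the circular-orbit relation v² = μ/r at r = 3.142×10^8 km: μ = v²r = (20.55)² × 3.142×10^8 = 1.32687×10^11 km³/s².
In km: r₁ = 10.9 × 1.496×10^8 = 1.63064×10^9 km; r₂ = 2.10 × 1.496×10^8 = 3.1416×10^8 km.
The Hohmann ellipse has a_t = (r₁ + r₂)/2 = 9.724×10^8 km.
Half the transfer-orbit period gives t = π√(a_t³/μ) = 2.6152×10^8 s.
Converting: 2.6152×10^8 s ÷ 3.15576×10^7 s/year (365.25 × 86400) = 8.287 years.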